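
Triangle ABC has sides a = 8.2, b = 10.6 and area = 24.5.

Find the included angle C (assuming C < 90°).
Area = ½·a·b·sin(C)  ⇒  sin(C) = 2·Area/(a·b) = 2·24.5/(8.2·10.6) = 49/86.92 ≈ 0.563737
C = arcsin(0.563737) ≈ 34.3146° (taking the acute solution since C < 90°)

C = 34.31°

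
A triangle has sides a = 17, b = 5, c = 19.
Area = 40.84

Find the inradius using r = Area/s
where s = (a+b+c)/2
s = (17 + 5 + 19)/2 = 41/2 = 20.5
r = Area/s = 40.84/20.5 ≈ 1.9922

r = 1.992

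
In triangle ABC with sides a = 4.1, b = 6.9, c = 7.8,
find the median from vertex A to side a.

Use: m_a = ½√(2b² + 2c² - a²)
m_a = ½√(2·6.9² + 2·7.8² − 4.1²) = ½√(2·47.61 + 2·60.84 − 16.81) = ½√(95.22 + 121.68 − 16.81) = ½√200.09
√200.09 ≈ 14.1453, so m_a ≈ 7.07266

m_a = 7.073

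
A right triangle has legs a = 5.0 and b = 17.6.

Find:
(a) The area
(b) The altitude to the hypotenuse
(a) The legs are perpendicular, so Area = ½·a·b = ½·5.0·17.6 = ½·88 = 44
(b) Hypotenuse c = √(a² + b²) = √(25 + 309.76) = √334.76 ≈ 18.2964
    Area = ½·c·h_c  ⇒  h_c = 2·Area/c = 88/18.2964 ≈ 4.80968

Area = 44, h_c = 4.81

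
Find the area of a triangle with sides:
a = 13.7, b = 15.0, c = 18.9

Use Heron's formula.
s = (13.7 + 15.0 + 18.9)/2 = 47.6/2 = 23.8
s − a = 10.1, s − b = 8.8, s − c = 4.9
s(s−a)(s−b)(s−c) = 23.8·10.1·8.8·4.9 ≈ 10365.2
Area = √10365.2 ≈ 101.81

Area = 101.8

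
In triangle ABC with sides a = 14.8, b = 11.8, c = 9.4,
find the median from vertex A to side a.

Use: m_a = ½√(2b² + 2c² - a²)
m_a = ½√(2·11.8² + 2·9.4² − 14.8²) = ½√(2·139.24 + 2·88.36 − 219.04) = ½√(278.48 + 176.72 − 219.04) = ½√236.16
√236.16 ≈ 15.3675, so m_a ≈ 7.68375

m_a = 7.684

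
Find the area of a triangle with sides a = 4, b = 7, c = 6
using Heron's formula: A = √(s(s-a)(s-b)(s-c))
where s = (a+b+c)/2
s = (4 + 7 + 6)/2 = 17/2 = 8.5
s − a = 4.5, s − b = 1.5, s − c = 2.5
s(s−a)(s−b)(s−c) = 8.5·4.5·1.5·2.5 = 143.4375
Area = √143.4375 ≈ 11.9765

s = 8.5, Area = 11.98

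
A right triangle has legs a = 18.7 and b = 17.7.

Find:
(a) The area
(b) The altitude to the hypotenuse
(a) The legs are perpendicular, so Area = ½·a·b = ½·18.7·17.7 = ½·330.99 = 165.495
(b) Hypotenuse c = √(a² + b²) = √(349.69 + 313.29) = √662.98 ≈ 25.7484
    Area = ½·c·h_c  ⇒  h_c = 2·Area/c = 330.99/25.7484 ≈ 12.8548

Area = 165.495, h_c = 12.85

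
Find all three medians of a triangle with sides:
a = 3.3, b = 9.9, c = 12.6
Median formula: m_a = ½√(2b² + 2c² − a²) (and cyclically). a² = 10.89, b² = 98.01, c² = 158.76.
m_a = ½√(2·98.01 + 2·158.76 − 10.89) = ½√502.65 ≈ ½·22.4199 ≈ 11.2099
m_b = ½√(2·10.89 + 2·158.76 − 98.01) = ½√241.29 ≈ ½·15.5335 ≈ 7.76676
m_c = ½√(2·10.89 + 2·98.01 − 158.76) = ½√59.04 ≈ ½·7.68375 ≈ 3.84187

m_a = 11.21, m_b = 7.767, m_c = 3.842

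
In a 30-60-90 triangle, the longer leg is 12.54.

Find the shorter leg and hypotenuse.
In a 30-60-90 triangle the sides are in ratio 1 : √3 : 2, so short leg = long leg/√3 and hypotenuse = 2·(short leg).
Short leg = 12.54/√3 ≈ 12.54/1.73205 ≈ 7.23997
Hypotenuse = 2·7.23997 ≈ 14.4799

Short leg = 7.24, Hypotenuse = 14.48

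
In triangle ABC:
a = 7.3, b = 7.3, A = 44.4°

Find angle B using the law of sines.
a/sin(A) = b/sin(B)  ⇒  sin(B) = b·sin(A)/a = 7.3·sin(44.4°)/7.3
sin(44.4°) ≈ 0.699663
sin(B) ≈ 7.3·0.699663/7.3 ≈ 5.10754/7.3 ≈ 0.699663
B = arcsin(0.699663) ≈ 44.4°
(Since b ≤ a we need B ≤ A, so the obtuse alternative 180° − 44.4° ≈ 135.6° is rejected.)

B = 44.4°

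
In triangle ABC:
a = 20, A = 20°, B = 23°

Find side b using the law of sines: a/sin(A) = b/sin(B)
a/sin(A) = b/sin(B)  ⇒  b = a·sin(B)/sin(A) = 20·sin(23°)/sin(20°)
sin(23°) ≈ 0.390731, sin(20°) ≈ 0.34202
b ≈ 20·0.390731/0.34202 ≈ 7.81462/0.34202 ≈ 22.8484

b = 22.85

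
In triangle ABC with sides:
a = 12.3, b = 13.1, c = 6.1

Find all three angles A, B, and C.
Law of cosines for each angle (a² = 151.29, b² = 171.61, c² = 37.21):
cos(A) = (b² + c² − a²)/(2bc) = (171.61 + 37.21 − 151.29)/(2·13.1·6.1) = 57.53/159.82 ≈ 0.359967  ⇒  A ≈ 68.9018°
cos(B) = (a² + c² − b²)/(2ac) = (151.29 + 37.21 − 171.61)/(2·12.3·6.1) = 16.89/150.06 ≈ 0.112555  ⇒  B ≈ 83.5374°
cos(C) = (a² + b² − c²)/(2ab) = (151.29 + 171.61 − 37.21)/(2·12.3·13.1) = 285.69/322.26 ≈ 0.88652  ⇒  C ≈ 27.5608°
Check: A + B + C ≈ 180°

A = 68.9°, B = 83.54°, C = 27.56°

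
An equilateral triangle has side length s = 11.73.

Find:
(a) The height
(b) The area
(a) The height splits the triangle into two 30-60-90 halves: h = s·√3/2 = 11.73·1.73205/2 ≈ 20.317/2 ≈ 10.1585
(b) Area = (√3/4)·s² = (√3/4)·11.73² = (√3/4)·137.5929 ≈ 0.433013·137.5929 ≈ 59.5795

Height = 10.16, Area = 59.58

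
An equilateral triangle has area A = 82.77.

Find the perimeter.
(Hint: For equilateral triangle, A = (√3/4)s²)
A = (√3/4)s²  ⇒  s² = 4A/√3 = 4·82.77/√3 = 331.08/1.73205 ≈ 191.149
s ≈ √191.149 ≈ 13.8257
Perimeter = 3s ≈ 3·13.8257 ≈ 41.477

Perimeter = 41.48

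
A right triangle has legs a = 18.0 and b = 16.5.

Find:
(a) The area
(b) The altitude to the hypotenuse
(a) The legs are perpendicular, so Area = ½·a·b = ½·18.0·16.5 = ½·297 = 148.5
(b) Hypotenuse c = √(a² + b²) = √(324 + 272.25) = √596.25 ≈ 24.4182
    Area = ½·c·h_c  ⇒  h_c = 2·Area/c = 297/24.4182 ≈ 12.163

Area = 148.5, h_c = 12.16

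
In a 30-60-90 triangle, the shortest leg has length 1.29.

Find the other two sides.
In a 30-60-90 triangle the sides are in ratio 1 : √3 : 2 (short leg : long leg : hypotenuse).
Long leg = 1.29·√3 ≈ 1.29·1.73205 ≈ 2.23435
Hypotenuse = 2·1.29 = 2.58

Long leg = 1.29√3 = 2.234, Hypotenuse = 2.58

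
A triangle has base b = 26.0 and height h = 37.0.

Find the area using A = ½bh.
A = ½·b·h = ½·26.0·37.0 = ½·962 = 481

Area = 481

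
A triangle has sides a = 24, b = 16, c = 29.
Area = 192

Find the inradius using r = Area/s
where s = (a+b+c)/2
s = (24 + 16 + 29)/2 = 69/2 = 34.5
r = Area/s = 192/34.5 ≈ 5.56522

r = 5.565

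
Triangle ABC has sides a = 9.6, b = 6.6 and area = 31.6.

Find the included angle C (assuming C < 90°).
Area = ½·a·b·sin(C)  ⇒  sin(C) = 2·Area/(a·b) = 2·31.6/(9.6·6.6) = 63.2/63.36 ≈ 0.997475
C = arcsin(0.997475) ≈ 85.9273° (taking the acute solution since C < 90°)

C = 85.93°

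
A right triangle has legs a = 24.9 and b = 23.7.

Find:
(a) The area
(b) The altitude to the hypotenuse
(a) The legs are perpendicular, so Area = ½·a·b = ½·24.9·23.7 = ½·590.13 = 295.065
(b) Hypotenuse c = √(a² + b²) = √(620.01 + 561.69) = √1181.7 ≈ 34.3759
    Area = ½·c·h_c  ⇒  h_c = 2·Area/c = 590.13/34.3759 ≈ 17.167

Area = 295.065, h_c = 17.17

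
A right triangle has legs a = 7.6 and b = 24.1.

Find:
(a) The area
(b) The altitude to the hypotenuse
(a) The legs are perpendicular, so Area = ½·a·b = ½·7.6·24.1 = ½·183.16 = 91.58
(b) Hypotenuse c = √(a² + b²) = √(57.76 + 580.81) = √638.57 ≈ 25.2699
    Area = ½·c·h_c  ⇒  h_c = 2·Area/c = 183.16/25.2699 ≈ 7.24814

Area = 91.58, h_c = 7.248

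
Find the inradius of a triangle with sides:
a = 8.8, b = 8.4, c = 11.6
r = Area/s where s is the semi-perimeter.
s = (8.8 + 8.4 + 11.6)/2 = 28.8/2 = 14.4
Area = √(s(s−a)(s−b)(s−c)) = √(14.4·5.6·6·2.8) ≈ √1354.75 ≈ 36.807
r ≈ 36.807/14.4 ≈ 2.55604

r = 2.556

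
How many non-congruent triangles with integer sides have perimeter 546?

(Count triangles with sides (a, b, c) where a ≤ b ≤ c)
Let a ≤ b ≤ c with a + b + c = 546. The only binding inequality is a + b > c, i.e. 546 − c > c, so c < 546/2; and c ≥ 546/3 since c is the largest side.
So 182 ≤ c ≤ 272. For each c, b runs from ⌈(546 − c)/2⌉ up to c (then a = 546 − b − c satisfies 1 ≤ a ≤ b automatically), giving c − ⌈(546 − c)/2⌉ + 1 choices.
Summing over c: 1 + 2 + 4 + 5 + … + 134 + 136  (91 terms, c = 182, …, 272) = 6211
Check (closed form: nearest integer to p²/48 for even p, (p+3)²/48 for odd p): 546²/48 = 298116/48 ≈ 6210.75 → 6211

6211 triangles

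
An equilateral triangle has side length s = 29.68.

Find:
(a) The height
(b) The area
(a) The height splits the triangle into two 30-60-90 halves: h = s·√3/2 = 29.68·1.73205/2 ≈ 51.4073/2 ≈ 25.7036
(b) Area = (√3/4)·s² = (√3/4)·29.68² = (√3/4)·880.9024 ≈ 0.433013·880.9024 ≈ 381.442

Height = 25.7, Area = 381.4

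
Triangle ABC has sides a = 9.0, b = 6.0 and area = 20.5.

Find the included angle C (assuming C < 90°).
Area = ½·a·b·sin(C)  ⇒  sin(C) = 2·Area/(a·b) = 2·20.5/(9.0·6.0) = 41/54 ≈ 0.759259
C = arcsin(0.759259) ≈ 49.3989° (taking the acute solution since C < 90°)

C = 49.4°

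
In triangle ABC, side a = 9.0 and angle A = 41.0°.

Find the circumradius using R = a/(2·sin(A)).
R = a/(2·sin(A)) = 9.0/(2·sin(41.0°))
sin(41.0°) ≈ 0.656059
R ≈ 9.0/(2·0.656059) = 9.0/1.31212 ≈ 6.85914

R = 6.859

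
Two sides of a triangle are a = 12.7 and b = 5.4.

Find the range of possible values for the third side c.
Triangle inequality: |a − b| < c < a + b
|a − b| = |12.7 − 5.4| = 7.3
a + b = 12.7 + 5.4 = 18.1

7.3 < c < 18.1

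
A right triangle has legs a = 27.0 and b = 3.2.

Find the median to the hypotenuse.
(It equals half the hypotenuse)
Hypotenuse c = √(a² + b²) = √(729 + 10.24) = √739.24 ≈ 27.189
Median to hypotenuse = c/2 ≈ 27.189/2 ≈ 13.5945

Median = 13.59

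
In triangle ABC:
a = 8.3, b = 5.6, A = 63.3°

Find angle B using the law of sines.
a/sin(A) = b/sin(B)  ⇒  sin(B) = b·sin(A)/a = 5.6·sin(63.3°)/8.3
sin(63.3°) ≈ 0.893371
sin(B) ≈ 5.6·0.893371/8.3 ≈ 5.00288/8.3 ≈ 0.602757
B = arcsin(0.602757) ≈ 37.0676°
(Since b ≤ a we need B ≤ A, so the obtuse alternative 180° − 37.0676° ≈ 142.932° is rejected.)

B = 37.07°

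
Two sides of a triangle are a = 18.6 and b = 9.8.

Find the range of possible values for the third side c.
Triangle inequality: |a − b| < c < a + b
|a − b| = |18.6 − 9.8| = 8.8
a + b = 18.6 + 9.8 = 28.4

8.8 < c < 28.4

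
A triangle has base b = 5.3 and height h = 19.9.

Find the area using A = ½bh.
A = ½·b·h = ½·5.3·19.9 = ½·105.47 = 52.735

Area = 52.735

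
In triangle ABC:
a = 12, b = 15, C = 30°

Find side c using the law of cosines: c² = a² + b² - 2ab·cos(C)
c² = 12² + 15² − 2·12·15·cos(30°)
cos(30°) ≈ 0.866025
c² ≈ 144 + 225 − 360·(0.866025) ≈ 369 − 311.769 ≈ 57.2309
c ≈ √57.2309 ≈ 7.56511

c = 7.565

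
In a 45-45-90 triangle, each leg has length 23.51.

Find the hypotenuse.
In a 45-45-90 triangle the sides are in ratio 1 : 1 : √2, so hypotenuse = leg·√2.
Hypotenuse = 23.51·√2 ≈ 23.51·1.41421 ≈ 33.2482

Hypotenuse = 23.51√2 = 33.25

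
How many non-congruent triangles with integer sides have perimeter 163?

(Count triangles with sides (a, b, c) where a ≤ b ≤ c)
Let a ≤ b ≤ c with a + b + c = 163. The only binding inequality is a + b > c, i.e. 163 − c > c, so c < 163/2; and c ≥ 163/3 since c is the largest side.
So 55 ≤ c ≤ 81. For each c, b runs from ⌈(163 − c)/2⌉ up to c (then a = 163 − b − c satisfies 1 ≤ a ≤ b automatically), giving c − ⌈(163 − c)/2⌉ + 1 choices.
Summing over c: 2 + 3 + 5 + 6 + … + 39 + 41  (27 terms, c = 55, …, 81) = 574
Check (closed form: nearest integer to p²/48 for even p, (p+3)²/48 for odd p): (163+3)²/48 = 166²/48 = 27556/48 ≈ 574.08 → 574

574 triangles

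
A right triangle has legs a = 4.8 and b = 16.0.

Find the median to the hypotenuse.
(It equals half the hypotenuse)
Hypotenuse c = √(a² + b²) = √(23.04 + 256) = √279.04 ≈ 16.7045
Median to hypotenuse = c/2 ≈ 16.7045/2 ≈ 8.35225

Median = 8.352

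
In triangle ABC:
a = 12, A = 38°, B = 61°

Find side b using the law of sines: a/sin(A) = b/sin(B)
a/sin(A) = b/sin(B)  ⇒  b = a·sin(B)/sin(A) = 12·sin(61°)/sin(38°)
sin(61°) ≈ 0.87462, sin(38°) ≈ 0.615661
b ≈ 12·0.87462/0.615661 ≈ 10.4954/0.615661 ≈ 17.0474

b = 17.05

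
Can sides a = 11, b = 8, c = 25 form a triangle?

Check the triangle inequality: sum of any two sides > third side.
a + b vs c: 11 + 8 = 19 ≤ 25  ✗
a + c vs b: 11 + 25 = 36 > 8  ✓
b + c vs a: 8 + 25 = 33 > 11  ✓

No: 11 + 8 = 19 is not > 25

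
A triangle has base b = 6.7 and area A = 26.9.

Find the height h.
A = ½·b·h  ⇒  h = 2A/b = 2·26.9/6.7 = 53.8/6.7 ≈ 8.02985

h = 8.03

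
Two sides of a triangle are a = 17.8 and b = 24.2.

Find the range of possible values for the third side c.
Triangle inequality: |a − b| < c < a + b
|a − b| = |17.8 − 24.2| = 6.4
a + b = 17.8 + 24.2 = 42

6.4 < c < 42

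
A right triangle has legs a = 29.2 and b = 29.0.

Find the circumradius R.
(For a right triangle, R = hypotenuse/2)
Hypotenuse c = √(a² + b²) = √(852.64 + 841) = √1693.64 ≈ 41.1539
R = c/2 ≈ 41.1539/2 ≈ 20.5769

R = 20.58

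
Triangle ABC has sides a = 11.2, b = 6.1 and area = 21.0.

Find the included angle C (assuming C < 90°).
Area = ½·a·b·sin(C)  ⇒  sin(C) = 2·Area/(a·b) = 2·21.0/(11.2·6.1) = 42/68.32 ≈ 0.614754
C = arcsin(0.614754) ≈ 37.9341° (taking the acute solution since C < 90°)

C = 37.93°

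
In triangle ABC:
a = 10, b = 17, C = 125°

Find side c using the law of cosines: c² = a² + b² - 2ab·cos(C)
c² = 10² + 17² − 2·10·17·cos(125°)
cos(125°) ≈ -0.573576
c² ≈ 100 + 289 − 340·(-0.573576) ≈ 389 + 195.016 ≈ 584.016
c ≈ √584.016 ≈ 24.1664

c = 24.17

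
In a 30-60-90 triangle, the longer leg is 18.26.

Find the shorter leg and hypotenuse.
In a 30-60-90 triangle the sides are in ratio 1 : √3 : 2, so short leg = long leg/√3 and hypotenuse = 2·(short leg).
Short leg = 18.26/√3 ≈ 18.26/1.73205 ≈ 10.5424
Hypotenuse = 2·10.5424 ≈ 21.0848

Short leg = 10.54, Hypotenuse = 21.08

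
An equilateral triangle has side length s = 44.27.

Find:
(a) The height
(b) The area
(a) The height splits the triangle into two 30-60-90 halves: h = s·√3/2 = 44.27·1.73205/2 ≈ 76.6779/2 ≈ 38.3389
(b) Area = (√3/4)·s² = (√3/4)·44.27² = (√3/4)·1959.8329 ≈ 0.433013·1959.8329 ≈ 848.633

Height = 38.34, Area = 848.6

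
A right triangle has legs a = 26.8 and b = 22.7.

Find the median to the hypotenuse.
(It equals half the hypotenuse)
Hypotenuse c = √(a² + b²) = √(718.24 + 515.29) = √1233.53 ≈ 35.1216
Median to hypotenuse = c/2 ≈ 35.1216/2 ≈ 17.5608

Median = 17.56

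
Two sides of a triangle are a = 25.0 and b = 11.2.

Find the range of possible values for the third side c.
Triangle inequality: |a − b| < c < a + b
|a − b| = |25.0 − 11.2| = 13.8
a + b = 25.0 + 11.2 = 36.2

13.8 < c < 36.2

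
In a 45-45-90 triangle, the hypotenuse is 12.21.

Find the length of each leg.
In a 45-45-90 triangle hypotenuse = leg·√2, so leg = hypotenuse/√2.
Leg = 12.21/√2 ≈ 12.21/1.41421 ≈ 8.63377

Each leg = 8.634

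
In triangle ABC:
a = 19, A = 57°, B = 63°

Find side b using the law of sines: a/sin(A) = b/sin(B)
a/sin(A) = b/sin(B)  ⇒  b = a·sin(B)/sin(A) = 19·sin(63°)/sin(57°)
sin(63°) ≈ 0.891007, sin(57°) ≈ 0.838671
b ≈ 19·0.891007/0.838671 ≈ 16.9291/0.838671 ≈ 20.1857

b = 20.19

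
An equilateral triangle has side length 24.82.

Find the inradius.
r = Area/s with s the semi-perimeter.
Area = (√3/4)·24.82² = (√3/4)·616.0324 ≈ 0.433013·616.0324 ≈ 266.75
s = 3·24.82/2 = 37.23
r ≈ 266.75/37.23 ≈ 7.16492
(Equivalently r = side/(2√3) = 24.82/3.4641 ≈ 7.16492.)

r = 7.165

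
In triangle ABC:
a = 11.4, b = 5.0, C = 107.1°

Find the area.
Two sides and the included angle (SAS): A = ½·a·b·sin(C) = ½·11.4·5.0·sin(107.1°)
sin(107.1°) ≈ 0.955793
A ≈ ½·57·0.955793 = 28.5·0.955793 ≈ 27.2401

Area = 27.24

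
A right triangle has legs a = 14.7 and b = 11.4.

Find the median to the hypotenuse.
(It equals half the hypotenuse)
Hypotenuse c = √(a² + b²) = √(216.09 + 129.96) = √346.05 ≈ 18.6024
Median to hypotenuse = c/2 ≈ 18.6024/2 ≈ 9.30121

Median = 9.301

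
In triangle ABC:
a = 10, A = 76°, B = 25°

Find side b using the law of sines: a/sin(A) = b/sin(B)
a/sin(A) = b/sin(B)  ⇒  b = a·sin(B)/sin(A) = 10·sin(25°)/sin(76°)
sin(25°) ≈ 0.422618, sin(76°) ≈ 0.970296
b ≈ 10·0.422618/0.970296 ≈ 4.22618/0.970296 ≈ 4.35556

b = 4.356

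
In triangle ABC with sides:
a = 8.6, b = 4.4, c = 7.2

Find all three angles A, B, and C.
Law of cosines for each angle (a² = 73.96, b² = 19.36, c² = 51.84):
cos(A) = (b² + c² − a²)/(2bc) = (19.36 + 51.84 − 73.96)/(2·4.4·7.2) = -2.76/63.36 ≈ -0.0435606  ⇒  A ≈ 92.4966°
cos(B) = (a² + c² − b²)/(2ac) = (73.96 + 51.84 − 19.36)/(2·8.6·7.2) = 106.44/123.84 ≈ 0.859496  ⇒  B ≈ 30.7399°
cos(C) = (a² + b² − c²)/(2ab) = (73.96 + 19.36 − 51.84)/(2·8.6·4.4) = 41.48/75.68 ≈ 0.548097  ⇒  C ≈ 56.7634°
Check: A + B + C ≈ 180°

A = 92.5°, B = 30.74°, C = 56.76°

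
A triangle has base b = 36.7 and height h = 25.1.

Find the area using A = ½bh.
A = ½·b·h = ½·36.7·25.1 = ½·921.17 = 460.585

Area = 460.585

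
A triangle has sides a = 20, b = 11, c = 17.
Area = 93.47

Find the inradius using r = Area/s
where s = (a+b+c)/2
s = (20 + 11 + 17)/2 = 48/2 = 24
r = Area/s = 93.47/24 ≈ 3.89458

r = 3.895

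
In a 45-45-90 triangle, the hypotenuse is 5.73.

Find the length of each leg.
In a 45-45-90 triangle hypotenuse = leg·√2, so leg = hypotenuse/√2.
Leg = 5.73/√2 ≈ 5.73/1.41421 ≈ 4.05172

Each leg = 4.052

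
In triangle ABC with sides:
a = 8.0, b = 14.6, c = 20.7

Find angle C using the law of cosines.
c² = a² + b² − 2ab·cos(C)  ⇒  cos(C) = (a² + b² − c²)/(2ab)
cos(C) = (8.0² + 14.6² − 20.7²)/(2·8.0·14.6) = (64 + 213.16 − 428.49)/233.6 = -151.33/233.6 ≈ -0.647817
C = arccos(-0.647817) ≈ 130.377°

C = 130.4°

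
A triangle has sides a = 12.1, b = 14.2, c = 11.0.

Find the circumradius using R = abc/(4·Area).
First find the area with Heron's formula.
s = (12.1 + 14.2 + 11.0)/2 = 18.65
Area = √(s(s−a)(s−b)(s−c)) = √(18.65·6.55·4.45·7.65) ≈ √4158.55 ≈ 64.4868
abc = 12.1·14.2·11.0 = 1890.02
R = abc/(4·Area) ≈ 1890.02/(4·64.4868) = 1890.02/257.947 ≈ 7.32716

R = 7.327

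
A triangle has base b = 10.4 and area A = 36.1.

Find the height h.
A = ½·b·h  ⇒  h = 2A/b = 2·36.1/10.4 = 72.2/10.4 ≈ 6.94231

h = 6.942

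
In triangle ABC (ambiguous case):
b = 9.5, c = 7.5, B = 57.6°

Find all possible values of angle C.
b/sin(B) = c/sin(C)  ⇒  sin(C) = c·sin(B)/b = 7.5·sin(57.6°)/9.5
sin(57.6°) ≈ 0.844328
sin(C) ≈ 7.5·0.844328/9.5 ≈ 6.33246/9.5 ≈ 0.666575
Candidate 1: C₁ = arcsin(0.666575) ≈ 41.8032°  →  A = 180° − 57.6° − 41.8032° ≈ 80.5968° > 0, valid
Candidate 2: C₂ = 180° − C₁ ≈ 138.197°  →  A = 180° − 57.6° − 138.197° ≈ -15.7968° ≤ 0, not a valid triangle

C = 41.8° (one solution)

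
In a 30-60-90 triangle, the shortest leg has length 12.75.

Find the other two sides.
In a 30-60-90 triangle the sides are in ratio 1 : √3 : 2 (short leg : long leg : hypotenuse).
Long leg = 12.75·√3 ≈ 12.75·1.73205 ≈ 22.0836
Hypotenuse = 2·12.75 = 25.5

Long leg = 12.75√3 = 22.08, Hypotenuse = 25.5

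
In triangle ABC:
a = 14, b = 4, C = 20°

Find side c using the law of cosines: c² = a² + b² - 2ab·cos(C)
c² = 14² + 4² − 2·14·4·cos(20°)
cos(20°) ≈ 0.939693
c² ≈ 196 + 16 − 112·(0.939693) ≈ 212 − 105.246 ≈ 106.754
c ≈ √106.754 ≈ 10.3322

c = 10.33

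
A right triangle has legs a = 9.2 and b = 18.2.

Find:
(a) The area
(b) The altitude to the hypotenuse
(a) The legs are perpendicular, so Area = ½·a·b = ½·9.2·18.2 = ½·167.44 = 83.72
(b) Hypotenuse c = √(a² + b²) = √(84.64 + 331.24) = √415.88 ≈ 20.3931
    Area = ½·c·h_c  ⇒  h_c = 2·Area/c = 167.44/20.3931 ≈ 8.21061

Area = 83.72, h_c = 8.211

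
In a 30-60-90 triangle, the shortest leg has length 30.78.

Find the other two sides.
In a 30-60-90 triangle the sides are in ratio 1 : √3 : 2 (short leg : long leg : hypotenuse).
Long leg = 30.78·√3 ≈ 30.78·1.73205 ≈ 53.3125
Hypotenuse = 2·30.78 = 61.56

Long leg = 30.78√3 = 53.31, Hypotenuse = 61.56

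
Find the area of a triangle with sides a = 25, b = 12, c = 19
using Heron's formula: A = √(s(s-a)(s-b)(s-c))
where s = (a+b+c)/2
s = (25 + 12 + 19)/2 = 56/2 = 28
s − a = 3, s − b = 16, s − c = 9
s(s−a)(s−b)(s−c) = 28·3·16·9 = 12096
Area = √12096 ≈ 109.982

s = 28.0, Area = 110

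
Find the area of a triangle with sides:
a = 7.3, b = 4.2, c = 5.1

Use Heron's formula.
s = (7.3 + 4.2 + 5.1)/2 = 16.6/2 = 8.3
s − a = 1, s − b = 4.1, s − c = 3.2
s(s−a)(s−b)(s−c) = 8.3·1·4.1·3.2 ≈ 108.896
Area = √108.896 ≈ 10.4353

Area = 10.44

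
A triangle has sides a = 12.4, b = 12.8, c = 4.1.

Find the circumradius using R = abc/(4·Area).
First find the area with Heron's formula.
s = (12.4 + 12.8 + 4.1)/2 = 14.65
Area = √(s(s−a)(s−b)(s−c)) = √(14.65·2.25·1.85·10.55) ≈ √643.346 ≈ 25.3643
abc = 12.4·12.8·4.1 = 650.752
R = abc/(4·Area) ≈ 650.752/(4·25.3643) = 650.752/101.457 ≈ 6.41406

R = 6.414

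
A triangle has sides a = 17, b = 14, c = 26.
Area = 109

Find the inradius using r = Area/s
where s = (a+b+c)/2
s = (17 + 14 + 26)/2 = 57/2 = 28.5
r = Area/s = 109/28.5 ≈ 3.82456

r = 3.825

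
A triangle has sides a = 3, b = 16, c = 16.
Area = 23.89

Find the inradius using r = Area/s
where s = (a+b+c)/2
s = (3 + 16 + 16)/2 = 35/2 = 17.5
r = Area/s = 23.89/17.5 ≈ 1.36514

r = 1.365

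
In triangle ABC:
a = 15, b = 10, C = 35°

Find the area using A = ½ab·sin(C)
A = ½·a·b·sin(C) = ½·15·10·sin(35°)
sin(35°) ≈ 0.573576
A ≈ ½·150·0.573576 = 75·0.573576 ≈ 43.0182

Area = 43.02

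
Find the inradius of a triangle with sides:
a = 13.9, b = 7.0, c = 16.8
r = Area/s where s is the semi-perimeter.
s = (13.9 + 7.0 + 16.8)/2 = 37.7/2 = 18.85
Area = √(s(s−a)(s−b)(s−c)) = √(18.85·4.95·11.85·2.05) ≈ √2266.67 ≈ 47.6096
r ≈ 47.6096/18.85 ≈ 2.52571

r = 2.526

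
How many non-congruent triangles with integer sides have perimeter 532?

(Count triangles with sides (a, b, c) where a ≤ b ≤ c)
Let a ≤ b ≤ c with a + b + c = 532. The only binding inequality is a + b > c, i.e. 532 − c > c, so c < 532/2; and c ≥ 532/3 since c is the largest side.
So 178 ≤ c ≤ 265. For each c, b runs from ⌈(532 − c)/2⌉ up to c (then a = 532 − b − c satisfies 1 ≤ a ≤ b automatically), giving c − ⌈(532 − c)/2⌉ + 1 choices.
Summing over c: 2 + 3 + 5 + 6 + … + 131 + 132  (88 terms, c = 178, …, 265) = 5896
Check (closed form: nearest integer to p²/48 for even p, (p+3)²/48 for odd p): 532²/48 = 283024/48 ≈ 5896.33 → 5896

5896 triangles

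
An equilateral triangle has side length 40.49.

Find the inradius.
r = Area/s with s the semi-perimeter.
Area = (√3/4)·40.49² = (√3/4)·1639.4401 ≈ 0.433013·1639.4401 ≈ 709.898
s = 3·40.49/2 = 60.735
r ≈ 709.898/60.735 ≈ 11.6885
(Equivalently r = side/(2√3) = 40.49/3.4641 ≈ 11.6885.)

r = 11.69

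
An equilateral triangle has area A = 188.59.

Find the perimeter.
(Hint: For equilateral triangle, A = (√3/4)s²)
A = (√3/4)s²  ⇒  s² = 4A/√3 = 4·188.59/√3 = 754.36/1.73205 ≈ 435.53
s ≈ √435.53 ≈ 20.8694
Perimeter = 3s ≈ 3·20.8694 ≈ 62.6081

Perimeter = 62.61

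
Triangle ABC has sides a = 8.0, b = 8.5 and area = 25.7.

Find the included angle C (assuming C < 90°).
Area = ½·a·b·sin(C)  ⇒  sin(C) = 2·Area/(a·b) = 2·25.7/(8.0·8.5) = 51.4/68 ≈ 0.755882
C = arcsin(0.755882) ≈ 49.1025° (taking the acute solution since C < 90°)

C = 49.1°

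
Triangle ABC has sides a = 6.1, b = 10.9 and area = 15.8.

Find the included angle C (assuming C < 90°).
Area = ½·a·b·sin(C)  ⇒  sin(C) = 2·Area/(a·b) = 2·15.8/(6.1·10.9) = 31.6/66.49 ≈ 0.475259
C = arcsin(0.475259) ≈ 28.3762° (taking the acute solution since C < 90°)

C = 28.38°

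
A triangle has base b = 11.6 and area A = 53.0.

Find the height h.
A = ½·b·h  ⇒  h = 2A/b = 2·53.0/11.6 = 106/11.6 ≈ 9.13793

h = 9.138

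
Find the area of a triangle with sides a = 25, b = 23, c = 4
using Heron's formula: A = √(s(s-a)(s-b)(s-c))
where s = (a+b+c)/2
s = (25 + 23 + 4)/2 = 52/2 = 26
s − a = 1, s − b = 3, s − c = 22
s(s−a)(s−b)(s−c) = 26·1·3·22 = 1716
Area = √1716 ≈ 41.4246

s = 26.0, Area = 41.42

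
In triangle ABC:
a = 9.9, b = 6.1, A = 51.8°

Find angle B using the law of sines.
a/sin(A) = b/sin(B)  ⇒  sin(B) = b·sin(A)/a = 6.1·sin(51.8°)/9.9
sin(51.8°) ≈ 0.785857
sin(B) ≈ 6.1·0.785857/9.9 ≈ 4.79373/9.9 ≈ 0.484215
B = arcsin(0.484215) ≈ 28.961°
(Since b ≤ a we need B ≤ A, so the obtuse alternative 180° − 28.961° ≈ 151.039° is rejected.)

B = 28.96°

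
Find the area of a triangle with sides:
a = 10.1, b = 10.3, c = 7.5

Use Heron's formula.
s = (10.1 + 10.3 + 7.5)/2 = 27.9/2 = 13.95
s − a = 3.85, s − b = 3.65, s − c = 6.45
s(s−a)(s−b)(s−c) = 13.95·3.85·3.65·6.45 ≈ 1264.41
Area = √1264.41 ≈ 35.5585

Area = 35.56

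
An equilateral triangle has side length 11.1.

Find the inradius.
r = Area/s with s the semi-perimeter.
Area = (√3/4)·11.1² = (√3/4)·123.21 ≈ 0.433013·123.21 ≈ 53.3515
s = 3·11.1/2 = 16.65
r ≈ 53.3515/16.65 ≈ 3.20429
(Equivalently r = side/(2√3) = 11.1/3.4641 ≈ 3.20429.)

r = 3.204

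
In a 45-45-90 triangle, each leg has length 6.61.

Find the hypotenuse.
In a 45-45-90 triangle the sides are in ratio 1 : 1 : √2, so hypotenuse = leg·√2.
Hypotenuse = 6.61·√2 ≈ 6.61·1.41421 ≈ 9.34795

Hypotenuse = 6.61√2 = 9.348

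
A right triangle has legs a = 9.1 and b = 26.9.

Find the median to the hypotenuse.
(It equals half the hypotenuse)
Hypotenuse c = √(a² + b²) = √(82.81 + 723.61) = √806.42 ≈ 28.3975
Median to hypotenuse = c/2 ≈ 28.3975/2 ≈ 14.1988

Median = 14.2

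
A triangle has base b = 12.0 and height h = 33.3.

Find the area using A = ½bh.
A = ½·b·h = ½·12.0·33.3 = ½·399.6 = 199.8

Area = 199.8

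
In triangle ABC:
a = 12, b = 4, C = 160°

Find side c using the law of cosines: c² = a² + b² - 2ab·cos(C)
c² = 12² + 4² − 2·12·4·cos(160°)
cos(160°) ≈ -0.939693
c² ≈ 144 + 16 − 96·(-0.939693) ≈ 160 + 90.2105 ≈ 250.21
c ≈ √250.21 ≈ 15.818

c = 15.82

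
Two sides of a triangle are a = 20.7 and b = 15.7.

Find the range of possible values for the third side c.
Triangle inequality: |a − b| < c < a + b
|a − b| = |20.7 − 15.7| = 5
a + b = 20.7 + 15.7 = 36.4

5 < c < 36.4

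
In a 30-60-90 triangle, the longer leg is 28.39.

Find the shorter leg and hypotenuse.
In a 30-60-90 triangle the sides are in ratio 1 : √3 : 2, so short leg = long leg/√3 and hypotenuse = 2·(short leg).
Short leg = 28.39/√3 ≈ 28.39/1.73205 ≈ 16.391
Hypotenuse = 2·16.391 ≈ 32.7819

Short leg = 16.39, Hypotenuse = 32.78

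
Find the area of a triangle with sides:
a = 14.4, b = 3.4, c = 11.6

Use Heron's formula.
s = (14.4 + 3.4 + 11.6)/2 = 29.4/2 = 14.7
s − a = 0.3, s − b = 11.3, s − c = 3.1
s(s−a)(s−b)(s−c) = 14.7·0.3·11.3·3.1 ≈ 154.482
Area = √154.482 ≈ 12.4291

Area = 12.43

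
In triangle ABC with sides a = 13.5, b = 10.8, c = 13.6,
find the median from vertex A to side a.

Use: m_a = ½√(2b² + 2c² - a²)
m_a = ½√(2·10.8² + 2·13.6² − 13.5²) = ½√(2·116.64 + 2·184.96 − 182.25) = ½√(233.28 + 369.92 − 182.25) = ½√420.95
√420.95 ≈ 20.5171, so m_a ≈ 10.2585

m_a = 10.26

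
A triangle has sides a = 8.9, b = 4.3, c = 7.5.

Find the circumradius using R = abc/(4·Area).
First find the area with Heron's formula.
s = (8.9 + 4.3 + 7.5)/2 = 10.35
Area = √(s(s−a)(s−b)(s−c)) = √(10.35·1.45·6.05·2.85) ≈ √258.767 ≈ 16.0862
abc = 8.9·4.3·7.5 = 287.025
R = abc/(4·Area) ≈ 287.025/(4·16.0862) = 287.025/64.3449 ≈ 4.46072

R = 4.461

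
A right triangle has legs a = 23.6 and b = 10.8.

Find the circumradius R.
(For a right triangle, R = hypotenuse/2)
Hypotenuse c = √(a² + b²) = √(556.96 + 116.64) = √673.6 ≈ 25.9538
R = c/2 ≈ 25.9538/2 ≈ 12.9769

R = 12.98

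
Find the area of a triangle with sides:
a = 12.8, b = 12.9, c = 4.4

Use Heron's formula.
s = (12.8 + 12.9 + 4.4)/2 = 30.1/2 = 15.05
s − a = 2.25, s − b = 2.15, s − c = 10.65
s(s−a)(s−b)(s−c) = 15.05·2.25·2.15·10.65 ≈ 775.367
Area = √775.367 ≈ 27.8454

Area = 27.85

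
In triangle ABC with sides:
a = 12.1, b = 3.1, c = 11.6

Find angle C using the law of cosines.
c² = a² + b² − 2ab·cos(C)  ⇒  cos(C) = (a² + b² − c²)/(2ab)
cos(C) = (12.1² + 3.1² − 11.6²)/(2·12.1·3.1) = (146.41 + 9.61 − 134.56)/75.02 = 21.46/75.02 ≈ 0.286057
C = arccos(0.286057) ≈ 73.378°

C = 73.38°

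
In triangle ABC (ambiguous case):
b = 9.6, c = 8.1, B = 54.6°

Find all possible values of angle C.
b/sin(B) = c/sin(C)  ⇒  sin(C) = c·sin(B)/b = 8.1·sin(54.6°)/9.6
sin(54.6°) ≈ 0.815128
sin(C) ≈ 8.1·0.815128/9.6 ≈ 6.60254/9.6 ≈ 0.687764
Candidate 1: C₁ = arcsin(0.687764) ≈ 43.4534°  →  A = 180° − 54.6° − 43.4534° ≈ 81.9466° > 0, valid
Candidate 2: C₂ = 180° − C₁ ≈ 136.547°  →  A = 180° − 54.6° − 136.547° ≈ -11.1466° ≤ 0, not a valid triangle

C = 43.45° (one solution)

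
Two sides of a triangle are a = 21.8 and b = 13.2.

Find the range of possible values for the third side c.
Triangle inequality: |a − b| < c < a + b
|a − b| = |21.8 − 13.2| = 8.6
a + b = 21.8 + 13.2 = 35

8.6 < c < 35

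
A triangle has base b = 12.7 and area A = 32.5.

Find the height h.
A = ½·b·h  ⇒  h = 2A/b = 2·32.5/12.7 = 65/12.7 ≈ 5.11811

h = 5.118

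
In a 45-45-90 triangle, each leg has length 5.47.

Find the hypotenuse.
In a 45-45-90 triangle the sides are in ratio 1 : 1 : √2, so hypotenuse = leg·√2.
Hypotenuse = 5.47·√2 ≈ 5.47·1.41421 ≈ 7.73575

Hypotenuse = 5.47√2 = 7.736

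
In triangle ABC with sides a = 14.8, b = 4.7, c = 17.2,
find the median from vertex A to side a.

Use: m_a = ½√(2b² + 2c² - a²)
m_a = ½√(2·4.7² + 2·17.2² − 14.8²) = ½√(2·22.09 + 2·295.84 − 219.04) = ½√(44.18 + 591.68 − 219.04) = ½√416.82
√416.82 ≈ 20.4162, so m_a ≈ 10.2081

m_a = 10.21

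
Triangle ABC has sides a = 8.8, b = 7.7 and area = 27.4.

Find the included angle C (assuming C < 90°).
Area = ½·a·b·sin(C)  ⇒  sin(C) = 2·Area/(a·b) = 2·27.4/(8.8·7.7) = 54.8/67.76 ≈ 0.808737
C = arcsin(0.808737) ≈ 53.9727° (taking the acute solution since C < 90°)

C = 53.97°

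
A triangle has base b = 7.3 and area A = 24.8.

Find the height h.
A = ½·b·h  ⇒  h = 2A/b = 2·24.8/7.3 = 49.6/7.3 ≈ 6.79452

h = 6.795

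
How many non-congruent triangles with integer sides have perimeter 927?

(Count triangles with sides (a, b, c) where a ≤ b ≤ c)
Let a ≤ b ≤ c with a + b + c = 927. The only binding inequality is a + b > c, i.e. 927 − c > c, so c < 927/2; and c ≥ 927/3 since c is the largest side.
So 309 ≤ c ≤ 463. For each c, b runs from ⌈(927 − c)/2⌉ up to c (then a = 927 − b − c satisfies 1 ≤ a ≤ b automatically), giving c − ⌈(927 − c)/2⌉ + 1 choices.
Summing over c: 1 + 2 + 4 + 5 + … + 230 + 232  (155 terms, c = 309, …, 463) = 18019
Check (closed form: nearest integer to p²/48 for even p, (p+3)²/48 for odd p): (927+3)²/48 = 930²/48 = 864900/48 ≈ 18018.75 → 18019

18019 triangles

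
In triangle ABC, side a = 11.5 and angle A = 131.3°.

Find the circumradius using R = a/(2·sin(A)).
R = a/(2·sin(A)) = 11.5/(2·sin(131.3°))
sin(131.3°) ≈ 0.751264
R ≈ 11.5/(2·0.751264) = 11.5/1.50253 ≈ 7.65377

R = 7.654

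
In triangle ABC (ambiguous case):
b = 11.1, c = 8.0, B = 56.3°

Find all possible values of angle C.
b/sin(B) = c/sin(C)  ⇒  sin(C) = c·sin(B)/b = 8.0·sin(56.3°)/11.1
sin(56.3°) ≈ 0.831954
sin(C) ≈ 8.0·0.831954/11.1 ≈ 6.65563/11.1 ≈ 0.599607
Candidate 1: C₁ = arcsin(0.599607) ≈ 36.8417°  →  A = 180° − 56.3° − 36.8417° ≈ 86.8583° > 0, valid
Candidate 2: C₂ = 180° − C₁ ≈ 143.158°  →  A = 180° − 56.3° − 143.158° ≈ -19.4583° ≤ 0, not a valid triangle

C = 36.84° (one solution)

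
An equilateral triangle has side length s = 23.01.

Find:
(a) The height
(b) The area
(a) The height splits the triangle into two 30-60-90 halves: h = s·√3/2 = 23.01·1.73205/2 ≈ 39.8545/2 ≈ 19.9272
(b) Area = (√3/4)·s² = (√3/4)·23.01² = (√3/4)·529.4601 ≈ 0.433013·529.4601 ≈ 229.263

Height = 19.93, Area = 229.3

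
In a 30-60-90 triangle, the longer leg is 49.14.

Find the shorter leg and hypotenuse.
In a 30-60-90 triangle the sides are in ratio 1 : √3 : 2, so short leg = long leg/√3 and hypotenuse = 2·(short leg).
Short leg = 49.14/√3 ≈ 49.14/1.73205 ≈ 28.371
Hypotenuse = 2·28.371 ≈ 56.742

Short leg = 28.37, Hypotenuse = 56.74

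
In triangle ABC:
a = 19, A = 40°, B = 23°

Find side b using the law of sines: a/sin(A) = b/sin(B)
a/sin(A) = b/sin(B)  ⇒  b = a·sin(B)/sin(A) = 19·sin(23°)/sin(40°)
sin(23°) ≈ 0.390731, sin(40°) ≈ 0.642788
b ≈ 19·0.390731/0.642788 ≈ 7.42389/0.642788 ≈ 11.5495

b = 11.55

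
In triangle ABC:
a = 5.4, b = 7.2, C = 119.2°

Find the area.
Two sides and the included angle (SAS): A = ½·a·b·sin(C) = ½·5.4·7.2·sin(119.2°)
sin(119.2°) ≈ 0.872922
A ≈ ½·38.88·0.872922 = 19.44·0.872922 ≈ 16.9696

Area = 16.97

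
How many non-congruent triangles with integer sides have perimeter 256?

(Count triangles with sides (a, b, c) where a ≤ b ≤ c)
Let a ≤ b ≤ c with a + b + c = 256. The only binding inequality is a + b > c, i.e. 256 − c > c, so c < 256/2; and c ≥ 256/3 since c is the largest side.
So 86 ≤ c ≤ 127. For each c, b runs from ⌈(256 − c)/2⌉ up to c (then a = 256 − b − c satisfies 1 ≤ a ≤ b automatically), giving c − ⌈(256 − c)/2⌉ + 1 choices.
Summing over c: 2 + 3 + 5 + 6 + … + 62 + 63  (42 terms, c = 86, …, 127) = 1365
Check (closed form: nearest integer to p²/48 for even p, (p+3)²/48 for odd p): 256²/48 = 65536/48 ≈ 1365.33 → 1365

1365 triangles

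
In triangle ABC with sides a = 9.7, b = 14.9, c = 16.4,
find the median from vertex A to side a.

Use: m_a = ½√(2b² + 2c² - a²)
m_a = ½√(2·14.9² + 2·16.4² − 9.7²) = ½√(2·222.01 + 2·268.96 − 94.09) = ½√(444.02 + 537.92 − 94.09) = ½√887.85
√887.85 ≈ 29.7968, so m_a ≈ 14.8984

m_a = 14.9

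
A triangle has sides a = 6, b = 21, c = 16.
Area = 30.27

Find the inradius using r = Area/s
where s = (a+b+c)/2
s = (6 + 21 + 16)/2 = 43/2 = 21.5
r = Area/s = 30.27/21.5 ≈ 1.40791

r = 1.408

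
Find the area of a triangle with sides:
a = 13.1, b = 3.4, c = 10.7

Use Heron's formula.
s = (13.1 + 3.4 + 10.7)/2 = 27.2/2 = 13.6
s − a = 0.5, s − b = 10.2, s − c = 2.9
s(s−a)(s−b)(s−c) = 13.6·0.5·10.2·2.9 ≈ 201.144
Area = √201.144 ≈ 14.1825

Area = 14.18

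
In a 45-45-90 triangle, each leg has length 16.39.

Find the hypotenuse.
In a 45-45-90 triangle the sides are in ratio 1 : 1 : √2, so hypotenuse = leg·√2.
Hypotenuse = 16.39·√2 ≈ 16.39·1.41421 ≈ 23.179

Hypotenuse = 16.39√2 = 23.18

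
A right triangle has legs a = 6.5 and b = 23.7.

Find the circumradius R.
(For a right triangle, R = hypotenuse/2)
Hypotenuse c = √(a² + b²) = √(42.25 + 561.69) = √603.94 ≈ 24.5752
R = c/2 ≈ 24.5752/2 ≈ 12.2876

R = 12.29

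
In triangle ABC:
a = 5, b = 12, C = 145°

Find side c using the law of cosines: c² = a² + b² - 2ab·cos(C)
c² = 5² + 12² − 2·5·12·cos(145°)
cos(145°) ≈ -0.819152
c² ≈ 25 + 144 − 120·(-0.819152) ≈ 169 + 98.2982 ≈ 267.298
c ≈ √267.298 ≈ 16.3493

c = 16.35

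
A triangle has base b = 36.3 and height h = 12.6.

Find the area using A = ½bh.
A = ½·b·h = ½·36.3·12.6 = ½·457.38 = 228.69

Area = 228.69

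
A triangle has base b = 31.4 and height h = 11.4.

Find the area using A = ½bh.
A = ½·b·h = ½·31.4·11.4 = ½·357.96 = 178.98

Area = 178.98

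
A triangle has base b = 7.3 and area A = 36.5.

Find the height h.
A = ½·b·h  ⇒  h = 2A/b = 2·36.5/7.3 = 73/7.3 ≈ 10

h = 10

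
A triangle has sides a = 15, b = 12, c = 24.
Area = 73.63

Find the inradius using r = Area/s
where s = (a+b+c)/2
s = (15 + 12 + 24)/2 = 51/2 = 25.5
r = Area/s = 73.63/25.5 ≈ 2.88745

r = 2.887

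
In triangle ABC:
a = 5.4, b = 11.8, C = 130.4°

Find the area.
Two sides and the included angle (SAS): A = ½·a·b·sin(C) = ½·5.4·11.8·sin(130.4°)
sin(130.4°) ≈ 0.761538
A ≈ ½·63.72·0.761538 = 31.86·0.761538 ≈ 24.2626

Area = 24.26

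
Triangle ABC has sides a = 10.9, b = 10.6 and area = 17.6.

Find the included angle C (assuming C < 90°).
Area = ½·a·b·sin(C)  ⇒  sin(C) = 2·Area/(a·b) = 2·17.6/(10.9·10.6) = 35.2/115.54 ≈ 0.304656
C = arcsin(0.304656) ≈ 17.7375° (taking the acute solution since C < 90°)

C = 17.74°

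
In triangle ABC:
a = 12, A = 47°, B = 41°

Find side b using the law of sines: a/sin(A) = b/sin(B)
a/sin(A) = b/sin(B)  ⇒  b = a·sin(B)/sin(A) = 12·sin(41°)/sin(47°)
sin(41°) ≈ 0.656059, sin(47°) ≈ 0.731354
b ≈ 12·0.656059/0.731354 ≈ 7.87271/0.731354 ≈ 10.7646

b = 10.76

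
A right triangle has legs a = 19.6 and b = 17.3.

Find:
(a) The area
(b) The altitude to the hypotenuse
(a) The legs are perpendicular, so Area = ½·a·b = ½·19.6·17.3 = ½·339.08 = 169.54
(b) Hypotenuse c = √(a² + b²) = √(384.16 + 299.29) = √683.45 ≈ 26.1429
    Area = ½·c·h_c  ⇒  h_c = 2·Area/c = 339.08/26.1429 ≈ 12.9703

Area = 169.54, h_c = 12.97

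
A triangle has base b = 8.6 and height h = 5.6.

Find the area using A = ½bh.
A = ½·b·h = ½·8.6·5.6 = ½·48.16 = 24.08

Area = 24.08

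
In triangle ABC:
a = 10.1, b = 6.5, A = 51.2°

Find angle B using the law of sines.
a/sin(A) = b/sin(B)  ⇒  sin(B) = b·sin(A)/a = 6.5·sin(51.2°)/10.1
sin(51.2°) ≈ 0.779338
sin(B) ≈ 6.5·0.779338/10.1 ≈ 5.0657/10.1 ≈ 0.501554
B = arcsin(0.501554) ≈ 30.1029°
(Since b ≤ a we need B ≤ A, so the obtuse alternative 180° − 30.1029° ≈ 149.897° is rejected.)

B = 30.1°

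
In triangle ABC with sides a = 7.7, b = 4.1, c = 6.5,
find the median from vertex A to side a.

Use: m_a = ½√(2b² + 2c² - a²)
m_a = ½√(2·4.1² + 2·6.5² − 7.7²) = ½√(2·16.81 + 2·42.25 − 59.29) = ½√(33.62 + 84.5 − 59.29) = ½√58.83
√58.83 ≈ 7.67007, so m_a ≈ 3.83504

m_a = 3.835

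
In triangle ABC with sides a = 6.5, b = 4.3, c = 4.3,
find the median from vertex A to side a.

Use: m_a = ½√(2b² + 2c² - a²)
m_a = ½√(2·4.3² + 2·4.3² − 6.5²) = ½√(2·18.49 + 2·18.49 − 42.25) = ½√(36.98 + 36.98 − 42.25) = ½√31.71
√31.71 ≈ 5.63116, so m_a ≈ 2.81558

m_a = 2.816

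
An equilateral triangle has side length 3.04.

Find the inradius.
r = Area/s with s the semi-perimeter.
Area = (√3/4)·3.04² = (√3/4)·9.2416 ≈ 0.433013·9.2416 ≈ 4.00173
s = 3·3.04/2 = 4.56
r ≈ 4.00173/4.56 ≈ 0.877572
(Equivalently r = side/(2√3) = 3.04/3.4641 ≈ 0.877572.)

r = 0.8776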